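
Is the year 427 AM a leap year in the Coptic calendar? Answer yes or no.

427 mod 4 = 3; in the Coptic calendar a year is leap when year mod 4 = 3, so it is a leap year.

yes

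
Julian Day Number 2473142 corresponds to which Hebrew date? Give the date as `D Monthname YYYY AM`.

The Gregorian equivalent of JDN 2473142 is 17 February 2059.
In the Hebrew calendar that day is 4 Adar 5819 AM.

4 Adar 5819 AM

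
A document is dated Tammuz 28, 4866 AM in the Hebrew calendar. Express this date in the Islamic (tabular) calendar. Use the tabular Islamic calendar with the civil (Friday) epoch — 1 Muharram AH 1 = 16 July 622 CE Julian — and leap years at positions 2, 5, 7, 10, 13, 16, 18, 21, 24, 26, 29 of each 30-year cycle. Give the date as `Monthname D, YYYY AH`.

Julian Day Number of the source date = 2125207.
Converting JDN 2125207 to the tabular Islamic calendar gives 27 Shawwal 499 AH.

Shawwal 27, 499 AH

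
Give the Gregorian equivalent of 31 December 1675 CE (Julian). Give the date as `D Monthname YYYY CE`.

10 January 1676 CE

For dates in this range the Gregorian date is 10 days ahead of the Julian.
31 December 1675 Julian + 10 days → 10 January 1676 Gregorian.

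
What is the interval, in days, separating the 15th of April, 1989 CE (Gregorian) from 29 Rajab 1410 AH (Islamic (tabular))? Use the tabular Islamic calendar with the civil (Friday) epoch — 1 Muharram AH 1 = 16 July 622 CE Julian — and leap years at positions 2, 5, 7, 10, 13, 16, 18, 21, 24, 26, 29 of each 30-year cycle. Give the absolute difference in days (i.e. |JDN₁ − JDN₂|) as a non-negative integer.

First date → JDN 2447632; second date → JDN 2447948.
The interval is |2447632 − 2447948| = 316 days.

316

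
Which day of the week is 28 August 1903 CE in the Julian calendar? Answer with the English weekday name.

Thursday

This is JDN 2416368 (10 September 1903 Gregorian).
JDN 2416368 mod 7 = 3, and JDN 0 was a Monday, so this is a Thursday.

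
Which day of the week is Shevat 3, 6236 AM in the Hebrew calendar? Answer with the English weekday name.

Wednesday

This is JDN 2625429 (29 January 2476 Gregorian).
2625429 ≡ 2 (mod 7); counting from Monday = 0 gives Wednesday.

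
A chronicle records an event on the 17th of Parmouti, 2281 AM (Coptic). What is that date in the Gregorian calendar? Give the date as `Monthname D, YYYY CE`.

Julian Day Number of the source date = 2658026.
Converting JDN 2658026 to the Gregorian calendar gives 29 April 2565 CE.

April 29, 2565 CE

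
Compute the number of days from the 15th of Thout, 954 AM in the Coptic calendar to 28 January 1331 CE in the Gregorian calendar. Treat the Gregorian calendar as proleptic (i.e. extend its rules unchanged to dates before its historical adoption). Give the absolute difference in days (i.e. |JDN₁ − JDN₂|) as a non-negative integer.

First date → JDN 2173127; second date → JDN 2207225.
The interval is |2173127 − 2207225| = 34098 days.

34098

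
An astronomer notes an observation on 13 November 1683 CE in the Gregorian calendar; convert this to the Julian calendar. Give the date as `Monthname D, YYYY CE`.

The Julian–Gregorian offset here is 10 days (Julian trailing).
13 November 1683 Gregorian − 10 days → 3 November 1683 Julian.

November 3, 1683 CE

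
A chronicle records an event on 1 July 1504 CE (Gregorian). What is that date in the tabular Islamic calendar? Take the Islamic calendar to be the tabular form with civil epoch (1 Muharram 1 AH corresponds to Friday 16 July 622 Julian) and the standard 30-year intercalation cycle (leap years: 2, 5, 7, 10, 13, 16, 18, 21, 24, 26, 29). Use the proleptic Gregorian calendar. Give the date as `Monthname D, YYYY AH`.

Muharram 8, 910 AH

Julian Day Number of the source date = 2270566.
Converting JDN 2270566 to the tabular Islamic calendar gives 8 Muharram 910 AH.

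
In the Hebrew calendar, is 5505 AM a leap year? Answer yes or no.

Hebrew year 5505 is year 14 of its 19-year Metonic cycle; leap years are at positions 3, 6, 8, 11, 14, 17, 19, so it is a leap year (13 months).

yes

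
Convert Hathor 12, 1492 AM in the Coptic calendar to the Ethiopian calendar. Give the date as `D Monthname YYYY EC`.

12 Hidar 1768 EC

Both dates share Julian Day Number 2369689; in the Ethiopian calendar that is 12 Hidar 1768 EC.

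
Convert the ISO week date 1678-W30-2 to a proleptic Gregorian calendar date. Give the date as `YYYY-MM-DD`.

1678-07-26

ISO week 1 of 1678 is the week containing the first Thursday of 1678.
Week 30, day 2 (Tuesday) lands on 1678-07-26.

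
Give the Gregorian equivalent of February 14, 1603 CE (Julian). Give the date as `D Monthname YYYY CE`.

24 February 1603 CE

For dates in this range the Gregorian date is 10 days ahead of the Julian.
14 February 1603 Julian + 10 days → 24 February 1603 Gregorian.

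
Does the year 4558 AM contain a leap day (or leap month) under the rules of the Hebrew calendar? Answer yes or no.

Hebrew year 4558 is year 17 of its 19-year Metonic cycle; leap years are at positions 3, 6, 8, 11, 14, 17, 19, so it is a leap year (13 months).

yes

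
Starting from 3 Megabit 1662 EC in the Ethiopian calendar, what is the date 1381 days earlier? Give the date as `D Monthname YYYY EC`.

JDN of 3 Megabit 1662 EC = 2331083.
2331083 − 1381 = 2329702.
JDN 2329702 in the Ethiopian calendar is 23 Ginbot 1658 EC.

23 Ginbot 1658 EC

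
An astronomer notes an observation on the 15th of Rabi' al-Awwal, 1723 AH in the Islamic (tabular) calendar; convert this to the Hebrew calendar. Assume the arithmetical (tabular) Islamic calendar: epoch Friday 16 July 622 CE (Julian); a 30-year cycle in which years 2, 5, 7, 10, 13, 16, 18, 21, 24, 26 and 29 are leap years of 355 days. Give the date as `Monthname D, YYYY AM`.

Sivan 15, 6053 AM

The source date corresponds to 20 June 2293 in the Gregorian calendar (JDN 2558732).
That day falls on 15 Sivan 6053 AM in the Hebrew calendar.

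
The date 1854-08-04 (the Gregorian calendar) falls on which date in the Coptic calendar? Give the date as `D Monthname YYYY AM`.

Both dates share Julian Day Number 2398435; in the Coptic calendar that is 29 Epip 1570 AM.

29 Epip 1570 AM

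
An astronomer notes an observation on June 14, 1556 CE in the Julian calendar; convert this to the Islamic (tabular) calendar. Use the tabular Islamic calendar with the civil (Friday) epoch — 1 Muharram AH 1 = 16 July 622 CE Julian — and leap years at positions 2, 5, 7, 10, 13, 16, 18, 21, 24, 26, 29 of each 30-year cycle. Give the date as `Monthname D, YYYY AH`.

Both dates share Julian Day Number 2289552; in the tabular Islamic calendar that is 5 Sha'ban 963 AH.

Sha'ban 5, 963 AH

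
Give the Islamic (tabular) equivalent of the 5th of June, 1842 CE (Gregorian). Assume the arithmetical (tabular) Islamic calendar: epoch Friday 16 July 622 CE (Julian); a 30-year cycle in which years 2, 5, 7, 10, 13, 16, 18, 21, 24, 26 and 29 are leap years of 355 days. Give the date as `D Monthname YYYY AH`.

25 Rabi' al-Thani 1258 AH

Both dates share Julian Day Number 2393992; in the tabular Islamic calendar that is 25 Rabi' al-Thani 1258 AH.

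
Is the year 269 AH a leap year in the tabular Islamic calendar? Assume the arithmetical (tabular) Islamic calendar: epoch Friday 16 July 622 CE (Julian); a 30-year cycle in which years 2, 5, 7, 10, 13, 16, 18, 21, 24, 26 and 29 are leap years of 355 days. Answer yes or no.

yes

Year 269 AH is year 29 of its 30-year cycle; leap positions are 2, 5, 7, 10, 13, 16, 18, 21, 24, 26, 29, so it is a leap year (355 days).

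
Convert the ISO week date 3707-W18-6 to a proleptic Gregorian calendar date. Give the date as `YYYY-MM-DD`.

3707-05-07

ISO week 1 of 3707 is the week containing the first Thursday of 3707.
Week 18, day 6 (Saturday) lands on 3707-05-07.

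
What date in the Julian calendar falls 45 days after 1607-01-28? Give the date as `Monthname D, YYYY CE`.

JDN of 1607-01-28 = 2308042.
2308042 + 45 = 2308087.
JDN 2308087 in the Julian calendar is March 14, 1607 CE.

March 14, 1607 CE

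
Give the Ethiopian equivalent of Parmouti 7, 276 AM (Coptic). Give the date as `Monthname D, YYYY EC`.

Miyazya 7, 552 EC

The source date corresponds to 4 April 560 in the proleptic Gregorian calendar (JDN 1925690).
That day falls on 7 Miyazya 552 EC in the Ethiopian calendar.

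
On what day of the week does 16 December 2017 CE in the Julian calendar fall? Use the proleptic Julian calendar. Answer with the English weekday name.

Equivalently 29 December 2017 Gregorian, JDN 2458117.
Since JDN mod 7 = 4 (0 = Monday), the day is Friday.

Friday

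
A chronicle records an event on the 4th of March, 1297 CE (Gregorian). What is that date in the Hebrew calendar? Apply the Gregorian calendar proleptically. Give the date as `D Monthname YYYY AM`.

Both dates share Julian Day Number 2194843; in the Hebrew calendar that is 1 Adar II 5057 AM.

1 Adar II 5057 AM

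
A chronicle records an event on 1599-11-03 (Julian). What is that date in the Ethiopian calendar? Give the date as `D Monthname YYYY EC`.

The source date corresponds to 13 November 1599 in the Gregorian calendar (JDN 2305399).
That day falls on 6 Hidar 1592 EC in the Ethiopian calendar.

6 Hidar 1592 EC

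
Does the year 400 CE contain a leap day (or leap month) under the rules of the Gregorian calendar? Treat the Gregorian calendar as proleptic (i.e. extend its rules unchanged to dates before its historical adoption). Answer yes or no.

yes

400 is divisible by 4; 400 is divisible by 100 but also by 400, so it is a leap year.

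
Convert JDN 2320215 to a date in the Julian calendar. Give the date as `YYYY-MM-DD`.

1640-05-27

The Gregorian equivalent of JDN 2320215 is 6 June 1640.
In the Julian calendar that day is 1640-05-27.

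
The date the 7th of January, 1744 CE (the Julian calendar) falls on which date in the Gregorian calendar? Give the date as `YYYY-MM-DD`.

The Julian–Gregorian offset here is 11 days (Julian trailing).
7 January 1744 Julian + 11 days → 18 January 1744 Gregorian.

1744-01-18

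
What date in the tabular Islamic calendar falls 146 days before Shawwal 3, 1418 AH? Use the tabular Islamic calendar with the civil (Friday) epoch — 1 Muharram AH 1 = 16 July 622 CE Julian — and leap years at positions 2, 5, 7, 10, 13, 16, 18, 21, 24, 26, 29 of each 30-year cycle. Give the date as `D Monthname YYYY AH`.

Counting 146 days back from JDN 2450846 reaches JDN 2450700, which is 5 Jumada al-Awwal 1418 AH.

5 Jumada al-Awwal 1418 AH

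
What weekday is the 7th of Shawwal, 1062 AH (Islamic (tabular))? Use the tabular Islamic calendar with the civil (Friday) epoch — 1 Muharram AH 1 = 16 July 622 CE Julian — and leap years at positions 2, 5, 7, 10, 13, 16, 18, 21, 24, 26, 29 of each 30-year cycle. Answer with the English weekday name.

This is JDN 2324695 (11 September 1652 Gregorian).
JDN 2324695 mod 7 = 2, and JDN 0 was a Monday, so this is a Wednesday.

Wednesday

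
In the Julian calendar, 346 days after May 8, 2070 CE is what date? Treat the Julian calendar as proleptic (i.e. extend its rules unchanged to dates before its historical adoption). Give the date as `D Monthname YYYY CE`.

Counting 346 days forward from JDN 2477253 reaches JDN 2477599, which is 19 April 2071 CE.

19 April 2071 CE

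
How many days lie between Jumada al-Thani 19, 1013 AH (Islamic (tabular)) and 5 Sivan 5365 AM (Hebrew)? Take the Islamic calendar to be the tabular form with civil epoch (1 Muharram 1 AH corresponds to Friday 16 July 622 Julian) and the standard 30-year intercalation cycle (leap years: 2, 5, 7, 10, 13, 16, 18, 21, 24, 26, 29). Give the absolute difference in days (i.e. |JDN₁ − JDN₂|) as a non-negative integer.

JDN of the first date = 2307225.
JDN of the second date = 2307416.
|2307416 − 2307225| = 191.

191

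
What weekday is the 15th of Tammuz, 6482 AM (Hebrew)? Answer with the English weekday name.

Friday

This is JDN 2715451 (21 July 2722 Gregorian).
Since JDN mod 7 = 4 (0 = Monday), the day is Friday.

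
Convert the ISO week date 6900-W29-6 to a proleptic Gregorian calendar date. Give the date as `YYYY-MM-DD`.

6900-07-24

ISO week 1 of 6900 is the week containing the first Thursday of 6900.
Week 29, day 6 (Saturday) lands on 6900-07-24.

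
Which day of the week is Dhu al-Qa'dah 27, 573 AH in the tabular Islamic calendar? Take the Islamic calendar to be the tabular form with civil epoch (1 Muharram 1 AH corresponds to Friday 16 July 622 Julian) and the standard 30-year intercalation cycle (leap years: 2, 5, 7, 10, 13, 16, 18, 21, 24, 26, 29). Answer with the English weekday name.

Wednesday

In the proleptic Gregorian calendar this is 24 May 1178 (JDN 2151459).
JDN 2151459 mod 7 = 2, and JDN 0 was a Monday, so this is a Wednesday.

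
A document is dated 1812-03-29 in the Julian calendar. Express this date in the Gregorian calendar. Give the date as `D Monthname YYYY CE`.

The Julian–Gregorian offset here is 12 days (Julian trailing).
29 March 1812 Julian + 12 days → 10 April 1812 Gregorian.

10 April 1812 CE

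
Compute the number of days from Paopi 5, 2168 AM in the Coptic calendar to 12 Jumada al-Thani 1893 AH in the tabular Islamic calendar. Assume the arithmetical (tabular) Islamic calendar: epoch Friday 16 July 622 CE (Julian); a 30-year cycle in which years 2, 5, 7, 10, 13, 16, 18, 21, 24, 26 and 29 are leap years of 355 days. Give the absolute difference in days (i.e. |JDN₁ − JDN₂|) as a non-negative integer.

First date → JDN 2616561; second date → JDN 2619061.
The interval is |2616561 − 2619061| = 2500 days.

2500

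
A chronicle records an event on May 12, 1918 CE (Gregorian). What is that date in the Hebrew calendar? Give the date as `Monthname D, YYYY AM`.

Sivan 1, 5678 AM

Julian Day Number of the source date = 2421726.
Converting JDN 2421726 to the Hebrew calendar gives 1 Sivan 5678 AM.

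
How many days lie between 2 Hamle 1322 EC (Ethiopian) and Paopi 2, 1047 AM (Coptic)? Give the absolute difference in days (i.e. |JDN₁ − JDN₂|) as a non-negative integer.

95

First date → JDN 2207017; second date → JDN 2207112.
The interval is |2207017 − 2207112| = 95 days.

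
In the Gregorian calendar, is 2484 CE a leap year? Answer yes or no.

2484 is divisible by 4 and not by 100, so it is a leap year.

yes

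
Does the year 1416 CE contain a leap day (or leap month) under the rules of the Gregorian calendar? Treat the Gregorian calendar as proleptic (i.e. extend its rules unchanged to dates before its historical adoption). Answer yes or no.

1416 is divisible by 4 and not by 100, so it is a leap year.

yes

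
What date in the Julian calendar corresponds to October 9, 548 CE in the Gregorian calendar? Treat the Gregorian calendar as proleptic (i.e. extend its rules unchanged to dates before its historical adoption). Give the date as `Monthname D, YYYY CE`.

The Julian–Gregorian offset here is 2 days (Julian trailing).
9 October 548 Gregorian − 2 days → 7 October 548 Julian.

October 7, 548 CE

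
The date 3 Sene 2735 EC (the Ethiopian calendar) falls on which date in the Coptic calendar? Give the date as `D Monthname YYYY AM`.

3 Paoni 2459 AM

The source date corresponds to 16 June 2743 in the Gregorian calendar (JDN 2723086).
That day falls on 3 Paoni 2459 AM in the Coptic calendar.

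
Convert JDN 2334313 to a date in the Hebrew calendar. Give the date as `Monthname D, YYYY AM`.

Tevet 27, 5439 AM

JDN 2334313 is 11 January 1679 in the Gregorian calendar.
In the Hebrew calendar that day is Tevet 27, 5439 AM.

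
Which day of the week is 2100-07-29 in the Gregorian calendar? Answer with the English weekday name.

JDN 2488279 mod 7 = 3, and JDN 0 was a Monday, so this is a Thursday.

Thursday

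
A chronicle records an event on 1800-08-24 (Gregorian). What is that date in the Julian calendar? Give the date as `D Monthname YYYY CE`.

12 August 1800 CE

At this point the Julian calendar is 12 days behind the Gregorian.
24 August 1800 Gregorian − 12 days → 12 August 1800 Julian.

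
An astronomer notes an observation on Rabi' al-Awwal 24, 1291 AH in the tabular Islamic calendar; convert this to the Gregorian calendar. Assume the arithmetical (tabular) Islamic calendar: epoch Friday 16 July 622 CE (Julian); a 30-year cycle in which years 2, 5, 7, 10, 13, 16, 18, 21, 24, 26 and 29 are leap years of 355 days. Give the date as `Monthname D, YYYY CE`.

May 11, 1874 CE

Both dates share Julian Day Number 2405655; in the Gregorian calendar that is 11 May 1874 CE.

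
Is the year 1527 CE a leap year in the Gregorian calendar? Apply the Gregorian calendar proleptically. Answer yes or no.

no

1527 is not divisible by 4, so it is a common year.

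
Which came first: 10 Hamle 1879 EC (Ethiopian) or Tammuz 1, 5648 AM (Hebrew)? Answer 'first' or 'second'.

Converting both to JDN: 2410469 vs 2410799; the smaller is the first.

first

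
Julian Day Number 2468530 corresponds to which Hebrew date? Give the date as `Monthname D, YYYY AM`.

Sivan 29, 5806 AM

JDN 2468530 is 3 July 2046 in the Gregorian calendar.
In the Hebrew calendar that day is Sivan 29, 5806 AM.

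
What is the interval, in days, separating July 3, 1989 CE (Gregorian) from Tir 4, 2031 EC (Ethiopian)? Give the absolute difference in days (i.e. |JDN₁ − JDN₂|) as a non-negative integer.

18090

JDN of the first date = 2447711.
JDN of the second date = 2465801.
|2465801 − 2447711| = 18090.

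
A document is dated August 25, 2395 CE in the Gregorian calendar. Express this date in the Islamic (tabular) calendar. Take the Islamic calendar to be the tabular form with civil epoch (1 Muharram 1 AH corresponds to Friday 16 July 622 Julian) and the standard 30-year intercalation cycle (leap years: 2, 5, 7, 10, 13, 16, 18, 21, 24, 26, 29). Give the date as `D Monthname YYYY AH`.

Both dates share Julian Day Number 2596052; in the tabular Islamic calendar that is 8 Rajab 1828 AH.

8 Rajab 1828 AH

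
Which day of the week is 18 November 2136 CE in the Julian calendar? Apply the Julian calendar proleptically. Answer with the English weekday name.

Sunday

In the Gregorian calendar this is 2 December 2136 (JDN 2501554).
2501554 ≡ 6 (mod 7); counting from Monday = 0 gives Sunday.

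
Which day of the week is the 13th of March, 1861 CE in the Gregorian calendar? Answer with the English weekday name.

2400848 ≡ 2 (mod 7); counting from Monday = 0 gives Wednesday.

Wednesday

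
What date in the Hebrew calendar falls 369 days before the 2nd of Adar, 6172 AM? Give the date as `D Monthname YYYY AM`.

Counting 369 days back from JDN 2602071 reaches JDN 2601702, which is 18 Shevat 6171 AM.

18 Shevat 6171 AM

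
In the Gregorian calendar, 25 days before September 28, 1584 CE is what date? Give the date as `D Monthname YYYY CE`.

The starting date is JDN 2299875; 2299875 − 25 = 2299850.
JDN 2299850 corresponds to 3 September 1584 CE.

3 September 1584 CE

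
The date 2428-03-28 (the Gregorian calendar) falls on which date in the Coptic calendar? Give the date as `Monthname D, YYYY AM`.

Paremhat 16, 2144 AM

Julian Day Number of the source date = 2607956.
Converting JDN 2607956 to the Coptic calendar gives 16 Paremhat 2144 AM.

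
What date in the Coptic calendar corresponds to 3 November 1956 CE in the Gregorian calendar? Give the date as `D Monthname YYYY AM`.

Both dates share Julian Day Number 2435781; in the Coptic calendar that is 24 Paopi 1673 AM.

24 Paopi 1673 AM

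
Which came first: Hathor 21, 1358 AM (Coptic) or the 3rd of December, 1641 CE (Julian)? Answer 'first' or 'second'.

first

The two dates have Julian Day Numbers 2320754 and 2320770 respectively.
Since 2320754 < 2320770, the first date comes first.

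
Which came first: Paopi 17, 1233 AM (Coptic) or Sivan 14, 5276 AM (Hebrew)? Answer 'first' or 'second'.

The two dates have Julian Day Numbers 2275064 and 2274912 respectively.
Since 2274912 < 2275064, the second date comes first.

second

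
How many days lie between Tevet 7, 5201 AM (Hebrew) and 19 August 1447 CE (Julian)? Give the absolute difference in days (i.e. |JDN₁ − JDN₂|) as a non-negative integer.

2452

First date → JDN 2247353; second date → JDN 2249805.
The interval is |2247353 − 2249805| = 2452 days.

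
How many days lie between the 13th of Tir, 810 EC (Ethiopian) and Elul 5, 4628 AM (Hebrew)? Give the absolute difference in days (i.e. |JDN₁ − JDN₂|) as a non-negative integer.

First date → JDN 2019840; second date → JDN 2038334.
The interval is |2019840 − 2038334| = 18494 days.

18494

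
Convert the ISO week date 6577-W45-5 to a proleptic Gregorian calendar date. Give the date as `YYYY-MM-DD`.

ISO week 1 of 6577 is the week containing the first Thursday of 6577.
Week 45, day 5 (Friday) lands on 6577-11-07.

6577-11-07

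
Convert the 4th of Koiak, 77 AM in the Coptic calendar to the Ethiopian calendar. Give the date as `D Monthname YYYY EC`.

Both dates share Julian Day Number 1852882; in the Ethiopian calendar that is 4 Tahsas 353 EC.

4 Tahsas 353 EC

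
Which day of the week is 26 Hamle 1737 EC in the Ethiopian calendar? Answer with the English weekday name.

Saturday

In the Gregorian calendar this is 31 July 1745 (JDN 2358620).
2358620 ≡ 5 (mod 7); counting from Monday = 0 gives Saturday.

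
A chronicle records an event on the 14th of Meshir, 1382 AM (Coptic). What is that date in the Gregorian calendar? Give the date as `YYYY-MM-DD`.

Both dates share Julian Day Number 2329603; in the Gregorian calendar that is 18 February 1666 CE.

1666-02-18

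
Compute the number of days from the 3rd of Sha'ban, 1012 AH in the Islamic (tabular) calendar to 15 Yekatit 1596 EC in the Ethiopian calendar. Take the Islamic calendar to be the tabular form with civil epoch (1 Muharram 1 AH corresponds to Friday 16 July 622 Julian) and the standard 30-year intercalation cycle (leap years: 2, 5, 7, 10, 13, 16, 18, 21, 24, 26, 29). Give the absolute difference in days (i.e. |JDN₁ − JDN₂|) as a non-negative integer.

45

JDN of the first date = 2306914.
JDN of the second date = 2306959.
|2306959 − 2306914| = 45.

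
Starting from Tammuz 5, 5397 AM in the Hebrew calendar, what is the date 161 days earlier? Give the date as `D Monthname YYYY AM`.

The starting date is JDN 2319140; 2319140 − 161 = 2318979.
JDN 2318979 corresponds to 21 Tevet 5397 AM.

21 Tevet 5397 AM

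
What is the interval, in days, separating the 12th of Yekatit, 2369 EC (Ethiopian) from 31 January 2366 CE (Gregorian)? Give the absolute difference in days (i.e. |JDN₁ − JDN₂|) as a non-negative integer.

4040

First date → JDN 2589294; second date → JDN 2585254.
The interval is |2589294 − 2585254| = 4040 days.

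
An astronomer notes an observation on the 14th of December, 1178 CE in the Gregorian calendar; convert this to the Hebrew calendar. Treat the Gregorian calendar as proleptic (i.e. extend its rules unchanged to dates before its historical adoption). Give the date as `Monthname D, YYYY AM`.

Kislev 26, 4939 AM

Both dates share Julian Day Number 2151663; in the Hebrew calendar that is 26 Kislev 4939 AM.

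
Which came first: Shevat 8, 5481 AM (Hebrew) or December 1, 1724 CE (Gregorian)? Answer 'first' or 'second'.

First date → JDN 2349678; second date → JDN 2351073.
JDN 2349678 < JDN 2351073, so the first date is earlier.

first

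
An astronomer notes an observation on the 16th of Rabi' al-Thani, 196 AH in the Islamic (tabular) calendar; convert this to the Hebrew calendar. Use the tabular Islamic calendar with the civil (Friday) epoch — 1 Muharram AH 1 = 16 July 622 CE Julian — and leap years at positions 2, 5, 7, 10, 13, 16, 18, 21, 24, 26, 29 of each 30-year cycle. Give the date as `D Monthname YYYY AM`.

16 Tevet 4572 AM

The source date corresponds to 9 January 812 in the proleptic Gregorian calendar (JDN 2017645).
That day falls on 16 Tevet 4572 AM in the Hebrew calendar.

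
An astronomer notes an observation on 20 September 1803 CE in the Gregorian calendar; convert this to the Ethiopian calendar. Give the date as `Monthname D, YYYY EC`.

Julian Day Number of the source date = 2379854.
Converting JDN 2379854 to the Ethiopian calendar gives 10 Meskerem 1796 EC.

Meskerem 10, 1796 EC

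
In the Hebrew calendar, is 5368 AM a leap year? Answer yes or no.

no

Hebrew year 5368 is year 10 of its 19-year Metonic cycle; leap years are at positions 3, 6, 8, 11, 14, 17, 19, so it is a common year (12 months).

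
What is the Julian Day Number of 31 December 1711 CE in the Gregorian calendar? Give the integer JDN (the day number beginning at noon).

2346354

JDN 2299161 is 15 October 1582 CE (Gregorian); the target day is +47193 days from there, so JDN = 2346354.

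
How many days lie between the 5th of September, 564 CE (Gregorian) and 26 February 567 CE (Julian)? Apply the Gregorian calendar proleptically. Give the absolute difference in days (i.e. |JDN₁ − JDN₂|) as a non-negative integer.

906

JDN of the first date = 1927305.
JDN of the second date = 1928211.
|1928211 − 1927305| = 906.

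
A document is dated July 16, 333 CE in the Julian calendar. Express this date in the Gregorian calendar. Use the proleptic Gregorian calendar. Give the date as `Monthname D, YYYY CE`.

July 17, 333 CE

At this point the Julian calendar is 1 day behind the Gregorian.
16 July 333 Julian + 1 day → 17 July 333 Gregorian.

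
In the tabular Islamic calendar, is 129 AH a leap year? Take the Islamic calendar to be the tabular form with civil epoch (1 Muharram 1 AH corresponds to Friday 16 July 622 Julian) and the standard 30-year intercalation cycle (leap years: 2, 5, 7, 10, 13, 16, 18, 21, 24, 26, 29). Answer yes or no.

Year 129 AH is year 9 of its 30-year cycle; leap positions are 2, 5, 7, 10, 13, 16, 18, 21, 24, 26, 29, so it is a common year (354 days).

no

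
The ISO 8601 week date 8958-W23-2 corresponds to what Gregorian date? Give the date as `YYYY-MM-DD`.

ISO week 1 of 8958 is the week containing the first Thursday of 8958.
Week 23, day 2 (Tuesday) lands on 8958-06-06.

8958-06-06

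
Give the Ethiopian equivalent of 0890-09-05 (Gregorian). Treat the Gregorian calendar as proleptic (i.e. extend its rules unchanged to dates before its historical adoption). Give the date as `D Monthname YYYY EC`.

Julian Day Number of the source date = 2046374.
Converting JDN 2046374 to the Ethiopian calendar gives 4 Meskerem 883 EC.

4 Meskerem 883 EC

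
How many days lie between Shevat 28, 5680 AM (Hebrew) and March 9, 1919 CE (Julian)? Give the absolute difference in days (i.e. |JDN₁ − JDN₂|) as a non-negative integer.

332

First date → JDN 2422372; second date → JDN 2422040.
The interval is |2422372 − 2422040| = 332 days.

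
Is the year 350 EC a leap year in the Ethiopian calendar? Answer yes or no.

350 mod 4 = 2; in the Ethiopian calendar a year is leap when year mod 4 = 3, so it is a common year.

no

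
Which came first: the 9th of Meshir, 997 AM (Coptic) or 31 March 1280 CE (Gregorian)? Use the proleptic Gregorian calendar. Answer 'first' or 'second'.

First date → JDN 2188977; second date → JDN 2188661.
JDN 2188661 < JDN 2188977, so the second date is earlier.

second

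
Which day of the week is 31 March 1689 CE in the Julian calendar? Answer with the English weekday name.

Equivalently 10 April 1689 Gregorian, JDN 2338055.
Since JDN mod 7 = 6 (0 = Monday), the day is Sunday.

Sunday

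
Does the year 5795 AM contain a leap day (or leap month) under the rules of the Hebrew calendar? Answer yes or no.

Hebrew year 5795 is year 19 of its 19-year Metonic cycle; leap years are at positions 3, 6, 8, 11, 14, 17, 19, so it is a leap year (13 months).

yes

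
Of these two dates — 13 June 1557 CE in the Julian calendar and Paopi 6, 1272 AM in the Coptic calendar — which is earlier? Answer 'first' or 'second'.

second

The two dates have Julian Day Numbers 2289916 and 2289298 respectively.
Since 2289298 < 2289916, the second date comes first.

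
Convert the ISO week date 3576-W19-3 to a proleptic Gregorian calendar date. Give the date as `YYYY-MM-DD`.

ISO week 1 of 3576 is the week containing the first Thursday of 3576.
Week 19, day 3 (Wednesday) lands on 3576-05-05.

3576-05-05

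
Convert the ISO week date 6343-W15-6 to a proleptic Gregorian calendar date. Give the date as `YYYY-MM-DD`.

6343-04-17

ISO week 1 of 6343 is the week containing the first Thursday of 6343.
Week 15, day 6 (Saturday) lands on 6343-04-17.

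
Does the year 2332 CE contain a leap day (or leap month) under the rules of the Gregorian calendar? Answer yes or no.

yes

2332 is divisible by 4 and not by 100, so it is a leap year.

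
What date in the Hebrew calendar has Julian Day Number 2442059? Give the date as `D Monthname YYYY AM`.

JDN 2442059 is 11 January 1974 in the Gregorian calendar.
In the Hebrew calendar that day is 17 Tevet 5734 AM.

17 Tevet 5734 AM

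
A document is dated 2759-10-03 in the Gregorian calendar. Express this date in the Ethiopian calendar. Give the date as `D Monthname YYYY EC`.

Both dates share Julian Day Number 2729039; in the Ethiopian calendar that is 16 Meskerem 2752 EC.

16 Meskerem 2752 EC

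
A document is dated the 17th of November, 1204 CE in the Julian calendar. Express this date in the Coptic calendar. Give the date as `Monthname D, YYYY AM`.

The source date corresponds to 24 November 1204 in the proleptic Gregorian calendar (JDN 2161140).
That day falls on 21 Hathor 921 AM in the Coptic calendar.

Hathor 21, 921 AM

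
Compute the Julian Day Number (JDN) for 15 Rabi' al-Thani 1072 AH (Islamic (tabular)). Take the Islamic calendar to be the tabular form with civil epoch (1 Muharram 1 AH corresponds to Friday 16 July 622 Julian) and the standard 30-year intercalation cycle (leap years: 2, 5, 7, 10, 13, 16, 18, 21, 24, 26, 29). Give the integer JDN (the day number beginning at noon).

2328070

In the Gregorian calendar the same day is 8 December 1661.
JDN 2451545 is 1 January 2000 CE (Gregorian); the target day is −123475 days from there, so JDN = 2328070.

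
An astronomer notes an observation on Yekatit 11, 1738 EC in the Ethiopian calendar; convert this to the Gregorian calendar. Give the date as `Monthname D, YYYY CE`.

February 16, 1746 CE

Both dates share Julian Day Number 2358820; in the Gregorian calendar that is 16 February 1746 CE.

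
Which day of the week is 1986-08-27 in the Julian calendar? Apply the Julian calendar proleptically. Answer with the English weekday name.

Equivalently 9 September 1986 Gregorian, JDN 2446683.
JDN 2446683 mod 7 = 1, and JDN 0 was a Monday, so this is a Tuesday.

Tuesday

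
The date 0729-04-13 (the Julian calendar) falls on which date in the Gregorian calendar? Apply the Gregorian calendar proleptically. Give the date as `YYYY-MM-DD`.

0729-04-17

The Julian–Gregorian offset here is 4 days (Julian trailing).
13 April 729 Julian + 4 days → 17 April 729 Gregorian.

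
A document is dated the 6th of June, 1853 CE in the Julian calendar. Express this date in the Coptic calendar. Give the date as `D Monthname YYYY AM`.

Julian Day Number of the source date = 2398023.
Converting JDN 2398023 to the Coptic calendar gives 12 Paoni 1569 AM.

12 Paoni 1569 AM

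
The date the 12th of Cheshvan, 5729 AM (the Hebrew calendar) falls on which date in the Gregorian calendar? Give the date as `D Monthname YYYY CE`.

Both dates share Julian Day Number 2440164; in the Gregorian calendar that is 3 November 1968 CE.

3 November 1968 CE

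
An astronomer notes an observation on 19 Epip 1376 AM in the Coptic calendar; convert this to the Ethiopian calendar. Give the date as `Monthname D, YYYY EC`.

Both dates share Julian Day Number 2327567; in the Ethiopian calendar that is 19 Hamle 1652 EC.

Hamle 19, 1652 EC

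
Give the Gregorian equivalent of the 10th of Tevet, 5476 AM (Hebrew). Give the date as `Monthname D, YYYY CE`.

Both dates share Julian Day Number 2347820; in the Gregorian calendar that is 5 January 1716 CE.

January 5, 1716 CE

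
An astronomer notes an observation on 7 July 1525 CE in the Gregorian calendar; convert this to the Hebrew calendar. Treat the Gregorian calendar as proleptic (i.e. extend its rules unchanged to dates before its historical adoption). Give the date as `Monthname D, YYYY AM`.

Tammuz 6, 5285 AM

Julian Day Number of the source date = 2278242.
Converting JDN 2278242 to the Hebrew calendar gives 6 Tammuz 5285 AM.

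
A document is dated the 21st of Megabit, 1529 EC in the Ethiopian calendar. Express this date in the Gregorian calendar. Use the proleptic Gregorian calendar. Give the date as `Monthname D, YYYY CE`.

March 27, 1537 CE

Both dates share Julian Day Number 2282523; in the Gregorian calendar that is 27 March 1537 CE.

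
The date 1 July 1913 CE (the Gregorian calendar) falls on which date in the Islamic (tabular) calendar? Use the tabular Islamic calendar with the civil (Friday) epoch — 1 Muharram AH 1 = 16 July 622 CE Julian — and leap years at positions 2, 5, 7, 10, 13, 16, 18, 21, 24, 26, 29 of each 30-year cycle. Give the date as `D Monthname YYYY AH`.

26 Rajab 1331 AH

Both dates share Julian Day Number 2419950; in the tabular Islamic calendar that is 26 Rajab 1331 AH.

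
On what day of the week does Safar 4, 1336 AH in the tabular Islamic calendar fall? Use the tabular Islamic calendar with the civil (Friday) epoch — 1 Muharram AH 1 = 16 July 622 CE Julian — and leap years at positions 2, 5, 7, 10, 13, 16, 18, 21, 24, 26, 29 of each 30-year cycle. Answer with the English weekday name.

In the Gregorian calendar this is 19 November 1917 (JDN 2421552).
JDN 2421552 mod 7 = 0, and JDN 0 was a Monday, so this is a Monday.

Monday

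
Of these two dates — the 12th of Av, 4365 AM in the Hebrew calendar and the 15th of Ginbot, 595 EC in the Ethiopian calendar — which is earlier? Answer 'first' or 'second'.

First date → JDN 1942249; second date → JDN 1941433.
JDN 1941433 < JDN 1942249, so the second date is earlier.

second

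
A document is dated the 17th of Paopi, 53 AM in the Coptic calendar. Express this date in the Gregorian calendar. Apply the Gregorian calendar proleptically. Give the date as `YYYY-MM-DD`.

Both dates share Julian Day Number 1844069; in the Gregorian calendar that is 15 October 336 CE.

0336-10-15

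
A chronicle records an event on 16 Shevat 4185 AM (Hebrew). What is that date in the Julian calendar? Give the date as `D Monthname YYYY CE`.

Julian Day Number of the source date = 1876311.
Converting JDN 1876311 to the Julian calendar gives 22 January 425 CE.

22 January 425 CE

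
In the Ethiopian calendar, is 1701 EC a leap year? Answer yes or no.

1701 mod 4 = 1; in the Ethiopian calendar a year is leap when year mod 4 = 3, so it is a common year.

no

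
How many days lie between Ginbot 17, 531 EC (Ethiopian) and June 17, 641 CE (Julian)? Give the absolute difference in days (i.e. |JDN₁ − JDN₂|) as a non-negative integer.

JDN of the first date = 1918059.
JDN of the second date = 1955351.
|1955351 − 1918059| = 37292.

37292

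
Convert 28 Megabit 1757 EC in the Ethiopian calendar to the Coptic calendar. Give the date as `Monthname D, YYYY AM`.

The source date corresponds to 4 April 1765 in the Gregorian calendar (JDN 2365807).
That day falls on 28 Paremhat 1481 AM in the Coptic calendar.

Paremhat 28, 1481 AM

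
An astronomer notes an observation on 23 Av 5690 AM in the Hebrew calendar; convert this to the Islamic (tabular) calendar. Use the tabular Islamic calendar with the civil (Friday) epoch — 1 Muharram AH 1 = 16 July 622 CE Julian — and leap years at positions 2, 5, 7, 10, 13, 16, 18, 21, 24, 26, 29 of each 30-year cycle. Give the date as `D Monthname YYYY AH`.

Julian Day Number of the source date = 2426206.
Converting JDN 2426206 to the tabular Islamic calendar gives 22 Rabi' al-Awwal 1349 AH.

22 Rabi' al-Awwal 1349 AH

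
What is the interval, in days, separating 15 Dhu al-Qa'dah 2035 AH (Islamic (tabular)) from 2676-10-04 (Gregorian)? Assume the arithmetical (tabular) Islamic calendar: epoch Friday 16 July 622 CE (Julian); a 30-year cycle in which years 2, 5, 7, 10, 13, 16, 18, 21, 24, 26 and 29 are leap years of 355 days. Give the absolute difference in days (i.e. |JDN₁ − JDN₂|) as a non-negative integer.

29195

First date → JDN 2669531; second date → JDN 2698726.
The interval is |2669531 − 2698726| = 29195 days.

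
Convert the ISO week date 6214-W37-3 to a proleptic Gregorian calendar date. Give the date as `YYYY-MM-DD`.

6214-09-14

ISO week 1 of 6214 is the week containing the first Thursday of 6214.
Week 37, day 3 (Wednesday) lands on 6214-09-14.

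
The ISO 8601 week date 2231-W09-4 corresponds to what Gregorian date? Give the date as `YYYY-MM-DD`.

2231-03-03

ISO week 1 of 2231 is the week containing the first Thursday of 2231.
Week 9, day 4 (Thursday) lands on 2231-03-03.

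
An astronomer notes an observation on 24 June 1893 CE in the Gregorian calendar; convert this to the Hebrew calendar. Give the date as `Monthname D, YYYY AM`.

Julian Day Number of the source date = 2412639.
Converting JDN 2412639 to the Hebrew calendar gives 10 Tammuz 5653 AM.

Tammuz 10, 5653 AM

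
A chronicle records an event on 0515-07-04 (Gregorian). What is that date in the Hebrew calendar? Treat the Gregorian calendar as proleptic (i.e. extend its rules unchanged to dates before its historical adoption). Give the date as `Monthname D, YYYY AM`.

Tammuz 5, 4275 AM

Both dates share Julian Day Number 1909344; in the Hebrew calendar that is 5 Tammuz 4275 AM.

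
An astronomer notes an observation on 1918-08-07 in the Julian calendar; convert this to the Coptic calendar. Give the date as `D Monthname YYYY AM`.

Julian Day Number of the source date = 2421826.
Converting JDN 2421826 to the Coptic calendar gives 14 Mesori 1634 AM.

14 Mesori 1634 AM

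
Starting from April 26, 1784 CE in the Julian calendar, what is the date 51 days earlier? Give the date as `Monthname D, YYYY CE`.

Counting 51 days back from JDN 2372780 reaches JDN 2372729, which is March 6, 1784 CE.

March 6, 1784 CE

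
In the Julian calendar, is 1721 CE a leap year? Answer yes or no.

1721 mod 4 = 1, so it is a common year in the Julian calendar.

no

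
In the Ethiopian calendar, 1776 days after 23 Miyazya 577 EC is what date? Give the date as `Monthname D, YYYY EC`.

Counting 1776 days forward from JDN 1934837 reaches JDN 1936613, which is Megabit 3, 582 EC.

Megabit 3, 582 EC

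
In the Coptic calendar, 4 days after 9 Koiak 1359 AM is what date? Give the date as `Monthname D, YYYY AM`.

The starting date is JDN 2321137; 2321137 + 4 = 2321141.
JDN 2321141 corresponds to Koiak 13, 1359 AM.

Koiak 13, 1359 AM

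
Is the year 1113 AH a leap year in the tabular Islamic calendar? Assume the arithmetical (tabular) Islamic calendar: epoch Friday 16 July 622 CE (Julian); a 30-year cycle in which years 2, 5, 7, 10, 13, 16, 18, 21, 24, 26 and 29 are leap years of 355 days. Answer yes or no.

no

Year 1113 AH is year 3 of its 30-year cycle; leap positions are 2, 5, 7, 10, 13, 16, 18, 21, 24, 26, 29, so it is a common year (354 days).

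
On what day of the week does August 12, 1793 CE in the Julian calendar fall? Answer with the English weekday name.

Friday

In the Gregorian calendar this is 23 August 1793 (JDN 2376175).
2376175 ≡ 4 (mod 7); counting from Monday = 0 gives Friday.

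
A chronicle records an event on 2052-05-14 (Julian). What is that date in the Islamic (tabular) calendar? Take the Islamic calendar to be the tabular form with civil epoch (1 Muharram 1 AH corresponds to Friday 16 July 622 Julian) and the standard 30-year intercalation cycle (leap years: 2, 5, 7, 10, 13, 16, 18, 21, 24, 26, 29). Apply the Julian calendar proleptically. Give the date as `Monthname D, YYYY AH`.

The source date corresponds to 27 May 2052 in the Gregorian calendar (JDN 2470685).
That day falls on 28 Ramadan 1474 AH in the tabular Islamic calendar.

Ramadan 28, 1474 AH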